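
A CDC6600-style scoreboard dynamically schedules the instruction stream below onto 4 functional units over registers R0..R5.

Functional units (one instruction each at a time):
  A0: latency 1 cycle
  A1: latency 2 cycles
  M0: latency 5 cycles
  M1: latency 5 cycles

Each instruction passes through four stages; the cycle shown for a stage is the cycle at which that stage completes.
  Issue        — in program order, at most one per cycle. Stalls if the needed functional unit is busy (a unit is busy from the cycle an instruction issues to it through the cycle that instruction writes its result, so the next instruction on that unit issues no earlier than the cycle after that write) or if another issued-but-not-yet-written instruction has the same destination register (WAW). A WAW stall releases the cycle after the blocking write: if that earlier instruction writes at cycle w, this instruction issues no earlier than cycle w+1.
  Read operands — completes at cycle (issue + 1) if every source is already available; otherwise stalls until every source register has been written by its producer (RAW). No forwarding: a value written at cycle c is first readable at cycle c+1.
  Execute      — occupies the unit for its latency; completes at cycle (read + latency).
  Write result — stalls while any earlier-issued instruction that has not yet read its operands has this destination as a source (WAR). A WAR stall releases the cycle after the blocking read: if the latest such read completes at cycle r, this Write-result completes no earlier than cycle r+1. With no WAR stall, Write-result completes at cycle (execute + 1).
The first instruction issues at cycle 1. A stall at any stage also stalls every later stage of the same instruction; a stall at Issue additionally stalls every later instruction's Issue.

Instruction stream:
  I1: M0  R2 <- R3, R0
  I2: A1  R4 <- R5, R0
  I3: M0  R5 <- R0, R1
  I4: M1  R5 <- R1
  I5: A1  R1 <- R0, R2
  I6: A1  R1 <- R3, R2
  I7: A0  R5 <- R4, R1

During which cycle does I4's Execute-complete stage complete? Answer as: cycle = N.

I1  is:1  ro:2  ex:7  wr:8
I2  is:2  ro:3  ex:5  wr:6
I3  is:9  ro:10  ex:15  wr:16  — struct: M0 busy until I1 writes@8
I4  is:17  ro:18  ex:23  wr:24  — WAW R5: wait I3 write@16
I5  is:18  ro:19  ex:21  wr:22
I6  is:23  ro:24  ex:26  wr:27  — struct: A1 busy until I5 writes@22
I7  is:25  ro:28  ex:29  wr:30  — WAW R5: wait I4 write@24, RAW R1: wait I6 write@27

cycle = 23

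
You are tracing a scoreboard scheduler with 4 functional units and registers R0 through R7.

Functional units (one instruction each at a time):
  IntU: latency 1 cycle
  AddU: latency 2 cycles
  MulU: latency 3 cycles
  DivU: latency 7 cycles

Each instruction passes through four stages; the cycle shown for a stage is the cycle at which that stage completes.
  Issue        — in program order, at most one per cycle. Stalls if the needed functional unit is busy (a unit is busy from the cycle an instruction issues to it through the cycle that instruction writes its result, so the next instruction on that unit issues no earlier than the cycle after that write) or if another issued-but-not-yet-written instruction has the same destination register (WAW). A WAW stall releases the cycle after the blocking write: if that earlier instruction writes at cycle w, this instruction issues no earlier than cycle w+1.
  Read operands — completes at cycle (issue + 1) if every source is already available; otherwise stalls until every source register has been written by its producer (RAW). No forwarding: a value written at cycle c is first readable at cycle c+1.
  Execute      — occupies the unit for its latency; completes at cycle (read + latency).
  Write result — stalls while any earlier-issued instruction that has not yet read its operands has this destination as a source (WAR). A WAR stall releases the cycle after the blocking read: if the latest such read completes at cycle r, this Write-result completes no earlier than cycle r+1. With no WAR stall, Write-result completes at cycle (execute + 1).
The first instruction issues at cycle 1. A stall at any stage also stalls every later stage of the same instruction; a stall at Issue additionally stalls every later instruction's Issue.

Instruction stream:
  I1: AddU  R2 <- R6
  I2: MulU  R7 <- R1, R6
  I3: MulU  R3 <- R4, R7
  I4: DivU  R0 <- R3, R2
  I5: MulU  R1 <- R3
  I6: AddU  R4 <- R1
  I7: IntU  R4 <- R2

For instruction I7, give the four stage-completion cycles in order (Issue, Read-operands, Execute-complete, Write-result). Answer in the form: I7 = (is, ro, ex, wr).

I7 = (24, 25, 26, 27)

cycle 1: I1 issues→AddU
cycle 2: I1 reads, I2 issues→MulU
cycle 3: I2 reads
cycle 4: I1 exec-done
cycle 5: I1 writes R2
cycle 6: I2 exec-done
cycle 7: I2 writes R7
cycle 8: I3 issues→MulU
cycle 9: I3 reads, I4 issues→DivU
cycle 12: I3 exec-done
cycle 13: I3 writes R3
cycle 14: I4 reads, I5 issues→MulU
cycle 15: I5 reads, I6 issues→AddU
cycle 18: I5 exec-done
cycle 19: I5 writes R1
cycle 20: I6 reads
cycle 21: I4 exec-done
cycle 22: I4 writes R0, I6 exec-done
cycle 23: I6 writes R4
cycle 24: I7 issues→IntU
cycle 25: I7 reads
cycle 26: I7 exec-done
cycle 27: I7 writes R4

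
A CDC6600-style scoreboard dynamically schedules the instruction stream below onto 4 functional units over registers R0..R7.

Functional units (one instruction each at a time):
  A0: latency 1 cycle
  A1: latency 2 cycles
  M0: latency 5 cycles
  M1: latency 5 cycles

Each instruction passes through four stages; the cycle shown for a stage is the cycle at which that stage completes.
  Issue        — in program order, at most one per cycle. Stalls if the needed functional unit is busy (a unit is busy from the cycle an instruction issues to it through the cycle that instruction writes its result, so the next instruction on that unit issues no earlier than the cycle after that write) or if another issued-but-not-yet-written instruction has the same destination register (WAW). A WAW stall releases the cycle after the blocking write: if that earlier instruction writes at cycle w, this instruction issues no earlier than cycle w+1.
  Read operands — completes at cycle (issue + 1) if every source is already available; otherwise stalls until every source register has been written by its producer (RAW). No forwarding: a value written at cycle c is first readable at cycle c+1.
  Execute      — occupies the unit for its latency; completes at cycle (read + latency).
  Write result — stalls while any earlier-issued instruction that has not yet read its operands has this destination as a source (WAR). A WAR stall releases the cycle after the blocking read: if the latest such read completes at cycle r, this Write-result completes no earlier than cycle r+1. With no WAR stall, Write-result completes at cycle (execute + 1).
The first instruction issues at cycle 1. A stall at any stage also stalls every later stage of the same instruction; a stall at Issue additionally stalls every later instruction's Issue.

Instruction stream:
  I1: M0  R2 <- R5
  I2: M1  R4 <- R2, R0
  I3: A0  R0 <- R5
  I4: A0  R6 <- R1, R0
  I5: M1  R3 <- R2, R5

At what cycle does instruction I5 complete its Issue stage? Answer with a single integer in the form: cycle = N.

c1: I1→M0
c2: I1 RO · I2→M1
c3: I3→A0
c4: I3 RO
c5: I3 EX
c7: I1 EX
c8: I1 WR R2
c9: I2 RO
c10: I3 WR R0
c11: I4→A0
c12: I4 RO
c13: I4 EX
c14: I2 EX · I4 WR R6
c15: I2 WR R4
c16: I5→M1
c17: I5 RO
c22: I5 EX
c23: I5 WR R3

cycle = 16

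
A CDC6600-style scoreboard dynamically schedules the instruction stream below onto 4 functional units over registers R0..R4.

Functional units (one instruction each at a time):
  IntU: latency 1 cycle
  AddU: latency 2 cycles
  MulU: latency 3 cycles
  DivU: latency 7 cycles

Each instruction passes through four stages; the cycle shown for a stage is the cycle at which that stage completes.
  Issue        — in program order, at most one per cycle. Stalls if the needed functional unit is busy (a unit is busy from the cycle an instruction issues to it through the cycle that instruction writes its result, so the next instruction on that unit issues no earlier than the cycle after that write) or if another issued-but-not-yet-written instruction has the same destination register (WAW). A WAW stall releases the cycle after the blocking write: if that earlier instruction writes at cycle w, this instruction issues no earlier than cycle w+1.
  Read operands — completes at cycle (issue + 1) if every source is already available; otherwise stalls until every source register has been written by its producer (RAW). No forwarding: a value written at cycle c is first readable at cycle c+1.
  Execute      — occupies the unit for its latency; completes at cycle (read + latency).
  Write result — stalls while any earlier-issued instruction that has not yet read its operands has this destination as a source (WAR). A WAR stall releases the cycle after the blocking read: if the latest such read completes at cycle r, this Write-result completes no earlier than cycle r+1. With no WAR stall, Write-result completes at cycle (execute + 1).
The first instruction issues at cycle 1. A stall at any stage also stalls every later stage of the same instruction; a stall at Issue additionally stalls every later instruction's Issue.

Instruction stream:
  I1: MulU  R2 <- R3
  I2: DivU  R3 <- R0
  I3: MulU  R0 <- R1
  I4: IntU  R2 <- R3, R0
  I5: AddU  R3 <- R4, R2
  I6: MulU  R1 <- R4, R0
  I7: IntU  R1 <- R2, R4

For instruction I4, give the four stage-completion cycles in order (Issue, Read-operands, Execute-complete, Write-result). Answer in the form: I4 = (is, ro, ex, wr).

I4 = (8, 13, 14, 15)

[I1] 1/2/5/6
[I2] 2/3/10/11
[I3] 7/8/11/12  (struct: MulU busy until I1 writes@6)
[I4] 8/13/14/15  (RAW R0: wait I3 write@12)
[I5] 12/16/18/19  (WAW R3: wait I2 write@11; RAW R2: wait I4 write@15)
[I6] 13/14/17/18
[I7] 19/20/21/22  (WAW R1: wait I6 write@18)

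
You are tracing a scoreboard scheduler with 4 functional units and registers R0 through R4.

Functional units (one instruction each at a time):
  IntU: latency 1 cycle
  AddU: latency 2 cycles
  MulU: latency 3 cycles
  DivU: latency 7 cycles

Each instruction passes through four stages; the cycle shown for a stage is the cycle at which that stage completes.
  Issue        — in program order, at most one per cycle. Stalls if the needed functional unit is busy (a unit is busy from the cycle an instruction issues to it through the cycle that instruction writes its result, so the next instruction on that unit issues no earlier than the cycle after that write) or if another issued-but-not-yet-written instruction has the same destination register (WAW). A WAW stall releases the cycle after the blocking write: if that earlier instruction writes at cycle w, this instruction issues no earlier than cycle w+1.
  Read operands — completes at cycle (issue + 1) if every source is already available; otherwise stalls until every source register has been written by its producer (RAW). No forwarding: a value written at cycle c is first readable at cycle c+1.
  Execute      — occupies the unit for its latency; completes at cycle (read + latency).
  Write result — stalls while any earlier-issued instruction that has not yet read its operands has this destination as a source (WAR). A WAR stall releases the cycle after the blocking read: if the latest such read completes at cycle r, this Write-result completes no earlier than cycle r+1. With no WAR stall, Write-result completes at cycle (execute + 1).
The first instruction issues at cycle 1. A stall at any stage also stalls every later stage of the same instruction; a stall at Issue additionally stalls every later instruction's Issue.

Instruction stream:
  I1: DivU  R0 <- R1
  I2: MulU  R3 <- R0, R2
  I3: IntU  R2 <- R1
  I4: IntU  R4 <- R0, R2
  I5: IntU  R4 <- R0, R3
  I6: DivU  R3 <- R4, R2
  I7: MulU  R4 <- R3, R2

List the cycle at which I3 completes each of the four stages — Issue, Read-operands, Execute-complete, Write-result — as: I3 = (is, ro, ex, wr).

[I1] 1/2/9/10
[I2] 2/11/14/15  (RAW R0: wait I1 write@10)
[I3] 3/4/5/12  (WAR R2: wait I2 read@11)
[I4] 13/14/15/16  (struct: IntU busy until I3 writes@12)
[I5] 17/18/19/20  (struct: IntU busy until I4 writes@16)
[I6] 18/21/28/29  (RAW R4: wait I5 write@20)
[I7] 21/30/33/34  (WAW R4: wait I5 write@20; RAW R3: wait I6 write@29)

I3 = (3, 4, 5, 12)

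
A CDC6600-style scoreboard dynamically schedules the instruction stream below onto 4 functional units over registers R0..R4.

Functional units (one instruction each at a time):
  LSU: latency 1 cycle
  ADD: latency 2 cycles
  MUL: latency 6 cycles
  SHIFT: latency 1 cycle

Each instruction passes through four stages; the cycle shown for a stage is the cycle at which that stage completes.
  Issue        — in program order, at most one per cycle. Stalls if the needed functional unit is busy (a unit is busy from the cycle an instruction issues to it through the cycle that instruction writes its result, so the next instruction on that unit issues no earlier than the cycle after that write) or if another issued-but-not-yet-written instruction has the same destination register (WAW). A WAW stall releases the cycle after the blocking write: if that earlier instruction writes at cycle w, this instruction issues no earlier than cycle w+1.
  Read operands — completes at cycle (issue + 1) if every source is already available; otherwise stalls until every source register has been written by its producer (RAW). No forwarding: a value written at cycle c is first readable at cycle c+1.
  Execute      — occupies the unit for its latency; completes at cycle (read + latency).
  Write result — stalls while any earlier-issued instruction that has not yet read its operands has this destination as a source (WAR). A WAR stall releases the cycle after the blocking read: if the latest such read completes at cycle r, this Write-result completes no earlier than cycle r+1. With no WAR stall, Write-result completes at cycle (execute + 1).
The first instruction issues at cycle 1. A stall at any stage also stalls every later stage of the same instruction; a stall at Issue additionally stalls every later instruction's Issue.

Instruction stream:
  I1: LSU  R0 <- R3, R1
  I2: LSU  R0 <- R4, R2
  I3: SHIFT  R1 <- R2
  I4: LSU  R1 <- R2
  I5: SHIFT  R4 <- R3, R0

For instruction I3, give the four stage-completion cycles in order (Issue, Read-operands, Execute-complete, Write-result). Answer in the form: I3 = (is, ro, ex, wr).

I3 = (6, 7, 8, 9)

I1: IS=1 RO=2 EX=3 WR=4
I2: IS=5 RO=6 EX=7 WR=8  [struct: LSU busy until I1 writes@4]
I3: IS=6 RO=7 EX=8 WR=9
I4: IS=10 RO=11 EX=12 WR=13  [WAW R1: wait I3 write@9]
I5: IS=11 RO=12 EX=13 WR=14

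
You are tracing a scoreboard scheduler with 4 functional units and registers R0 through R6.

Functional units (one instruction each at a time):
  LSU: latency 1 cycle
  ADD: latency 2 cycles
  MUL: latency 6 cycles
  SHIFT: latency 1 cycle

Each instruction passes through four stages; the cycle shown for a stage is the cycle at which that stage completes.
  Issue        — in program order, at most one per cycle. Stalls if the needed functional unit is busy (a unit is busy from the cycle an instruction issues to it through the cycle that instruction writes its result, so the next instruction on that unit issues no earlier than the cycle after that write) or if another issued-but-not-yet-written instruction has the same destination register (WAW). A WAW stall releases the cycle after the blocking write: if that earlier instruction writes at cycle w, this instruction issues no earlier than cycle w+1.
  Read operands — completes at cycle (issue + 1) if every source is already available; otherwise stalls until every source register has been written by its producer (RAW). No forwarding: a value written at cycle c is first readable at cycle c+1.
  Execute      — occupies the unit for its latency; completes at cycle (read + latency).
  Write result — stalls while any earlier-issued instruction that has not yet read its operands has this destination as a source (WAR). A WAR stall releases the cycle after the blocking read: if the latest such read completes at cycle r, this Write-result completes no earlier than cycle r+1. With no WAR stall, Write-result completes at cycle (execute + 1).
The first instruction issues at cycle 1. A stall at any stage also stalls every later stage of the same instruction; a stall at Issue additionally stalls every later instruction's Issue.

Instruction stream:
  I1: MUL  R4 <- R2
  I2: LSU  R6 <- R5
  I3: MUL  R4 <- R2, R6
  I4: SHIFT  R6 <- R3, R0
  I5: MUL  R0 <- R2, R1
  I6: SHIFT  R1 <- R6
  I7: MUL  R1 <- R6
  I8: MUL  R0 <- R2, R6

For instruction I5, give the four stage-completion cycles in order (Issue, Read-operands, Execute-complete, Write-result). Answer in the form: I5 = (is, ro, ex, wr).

[1] I1 issues→MUL
[2] I1 reads; I2 issues→LSU
[3] I2 reads
[4] I2 exec-done
[5] I2 writes R6
[8] I1 exec-done
[9] I1 writes R4
[10] I3 issues→MUL
[11] I3 reads; I4 issues→SHIFT
[12] I4 reads
[13] I4 exec-done
[14] I4 writes R6
[17] I3 exec-done
[18] I3 writes R4
[19] I5 issues→MUL
[20] I5 reads; I6 issues→SHIFT
[21] I6 reads
[22] I6 exec-done
[23] I6 writes R1
[26] I5 exec-done
[27] I5 writes R0
[28] I7 issues→MUL
[29] I7 reads
[35] I7 exec-done
[36] I7 writes R1
[37] I8 issues→MUL
[38] I8 reads
[44] I8 exec-done
[45] I8 writes R0

I5 = (19, 20, 26, 27)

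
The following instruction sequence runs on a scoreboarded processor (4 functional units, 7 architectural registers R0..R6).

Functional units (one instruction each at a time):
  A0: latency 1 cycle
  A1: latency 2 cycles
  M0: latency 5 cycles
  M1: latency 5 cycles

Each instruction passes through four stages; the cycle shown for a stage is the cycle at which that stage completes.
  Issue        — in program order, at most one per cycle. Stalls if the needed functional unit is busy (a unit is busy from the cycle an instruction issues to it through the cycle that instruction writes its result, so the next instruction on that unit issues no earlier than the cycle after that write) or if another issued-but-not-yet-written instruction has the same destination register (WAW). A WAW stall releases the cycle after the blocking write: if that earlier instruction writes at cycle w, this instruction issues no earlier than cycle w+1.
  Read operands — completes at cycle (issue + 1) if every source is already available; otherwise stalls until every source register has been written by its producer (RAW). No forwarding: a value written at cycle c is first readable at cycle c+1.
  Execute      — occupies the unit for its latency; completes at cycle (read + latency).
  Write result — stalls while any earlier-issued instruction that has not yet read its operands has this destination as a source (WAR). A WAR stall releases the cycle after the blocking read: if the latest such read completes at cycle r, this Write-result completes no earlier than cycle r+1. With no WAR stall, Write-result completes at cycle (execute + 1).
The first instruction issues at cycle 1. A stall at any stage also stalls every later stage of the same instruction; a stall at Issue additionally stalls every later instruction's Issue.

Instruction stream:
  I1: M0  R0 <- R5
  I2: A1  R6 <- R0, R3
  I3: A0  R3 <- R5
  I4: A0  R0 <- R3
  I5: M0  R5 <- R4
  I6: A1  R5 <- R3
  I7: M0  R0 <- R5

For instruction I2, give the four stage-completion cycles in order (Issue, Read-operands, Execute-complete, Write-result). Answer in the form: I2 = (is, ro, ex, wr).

c1: I1 dispatched to M0
c2: I1 operands ready | I2 dispatched to A1
c3: I3 dispatched to A0
c4: I3 operands ready
c5: I3 complete
c7: I1 complete
c8: R0←I1
c9: I2 operands ready
c10: R3←I3
c11: I2 complete | I4 dispatched to A0
c12: R6←I2 | I4 operands ready | I5 dispatched to M0
c13: I4 complete | I5 operands ready
c14: R0←I4
c18: I5 complete
c19: R5←I5
c20: I6 dispatched to A1
c21: I6 operands ready | I7 dispatched to M0
c23: I6 complete
c24: R5←I6
c25: I7 operands ready
c30: I7 complete
c31: R0←I7

I2 = (2, 9, 11, 12)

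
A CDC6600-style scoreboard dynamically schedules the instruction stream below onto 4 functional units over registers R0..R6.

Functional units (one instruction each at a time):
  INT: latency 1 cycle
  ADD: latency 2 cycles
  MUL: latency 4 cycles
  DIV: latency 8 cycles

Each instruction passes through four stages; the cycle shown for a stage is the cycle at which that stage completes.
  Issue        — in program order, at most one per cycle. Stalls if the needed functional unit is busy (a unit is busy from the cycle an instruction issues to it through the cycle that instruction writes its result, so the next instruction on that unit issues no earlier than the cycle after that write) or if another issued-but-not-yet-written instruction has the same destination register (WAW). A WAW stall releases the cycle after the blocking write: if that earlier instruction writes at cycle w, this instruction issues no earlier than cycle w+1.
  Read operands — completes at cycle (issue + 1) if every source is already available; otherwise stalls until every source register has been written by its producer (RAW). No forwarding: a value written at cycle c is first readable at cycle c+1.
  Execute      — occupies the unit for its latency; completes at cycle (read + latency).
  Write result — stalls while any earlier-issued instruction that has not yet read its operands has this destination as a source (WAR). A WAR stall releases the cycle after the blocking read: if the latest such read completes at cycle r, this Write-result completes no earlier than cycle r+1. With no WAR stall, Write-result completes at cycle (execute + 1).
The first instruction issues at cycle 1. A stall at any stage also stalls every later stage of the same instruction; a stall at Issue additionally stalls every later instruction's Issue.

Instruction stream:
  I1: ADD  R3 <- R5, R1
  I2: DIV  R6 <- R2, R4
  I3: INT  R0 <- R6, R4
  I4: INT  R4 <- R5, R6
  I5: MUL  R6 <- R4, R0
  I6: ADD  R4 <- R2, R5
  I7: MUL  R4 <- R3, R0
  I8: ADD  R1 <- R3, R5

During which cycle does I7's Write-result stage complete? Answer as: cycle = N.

cycle = 32

I1: IS=1 RO=2 EX=4 WR=5
I2: IS=2 RO=3 EX=11 WR=12
I3: IS=3 RO=13 EX=14 WR=15  [RAW R6: wait I2 write@12]
I4: IS=16 RO=17 EX=18 WR=19  [struct: INT busy until I3 writes@15]
I5: IS=17 RO=20 EX=24 WR=25  [RAW R4: wait I4 write@19]
I6: IS=20 RO=21 EX=23 WR=24  [WAW R4: wait I4 write@19]
I7: IS=26 RO=27 EX=31 WR=32  [struct: MUL busy until I5 writes@25]
I8: IS=27 RO=28 EX=30 WR=31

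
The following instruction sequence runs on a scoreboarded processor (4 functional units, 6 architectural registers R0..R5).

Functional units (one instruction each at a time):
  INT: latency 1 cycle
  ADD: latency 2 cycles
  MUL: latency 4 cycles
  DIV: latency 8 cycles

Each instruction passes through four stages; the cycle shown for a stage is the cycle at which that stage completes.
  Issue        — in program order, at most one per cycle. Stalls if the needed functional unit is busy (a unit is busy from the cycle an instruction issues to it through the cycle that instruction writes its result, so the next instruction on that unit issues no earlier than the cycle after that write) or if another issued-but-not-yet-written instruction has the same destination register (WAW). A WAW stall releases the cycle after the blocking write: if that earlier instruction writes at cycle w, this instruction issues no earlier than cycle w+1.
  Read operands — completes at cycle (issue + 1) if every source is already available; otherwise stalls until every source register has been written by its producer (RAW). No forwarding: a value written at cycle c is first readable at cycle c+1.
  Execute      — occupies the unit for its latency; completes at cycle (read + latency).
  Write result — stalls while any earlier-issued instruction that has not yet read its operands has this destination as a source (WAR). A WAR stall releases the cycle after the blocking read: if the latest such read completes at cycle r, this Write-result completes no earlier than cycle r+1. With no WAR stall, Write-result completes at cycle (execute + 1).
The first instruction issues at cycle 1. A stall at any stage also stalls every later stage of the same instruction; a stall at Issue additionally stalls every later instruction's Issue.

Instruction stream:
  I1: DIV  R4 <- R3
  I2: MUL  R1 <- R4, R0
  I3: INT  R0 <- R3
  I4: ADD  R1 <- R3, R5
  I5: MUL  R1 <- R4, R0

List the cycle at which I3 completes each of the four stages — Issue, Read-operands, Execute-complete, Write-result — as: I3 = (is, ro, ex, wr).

I3 = (3, 4, 5, 13)

I1 -> (1, 2, 10, 11)
I2 -> (2, 12, 16, 17)  // RAW R4: wait I1 write@11
I3 -> (3, 4, 5, 13)  // WAR R0: wait I2 read@12
I4 -> (18, 19, 21, 22)  // WAW R1: wait I2 write@17
I5 -> (23, 24, 28, 29)  // WAW R1: wait I4 write@22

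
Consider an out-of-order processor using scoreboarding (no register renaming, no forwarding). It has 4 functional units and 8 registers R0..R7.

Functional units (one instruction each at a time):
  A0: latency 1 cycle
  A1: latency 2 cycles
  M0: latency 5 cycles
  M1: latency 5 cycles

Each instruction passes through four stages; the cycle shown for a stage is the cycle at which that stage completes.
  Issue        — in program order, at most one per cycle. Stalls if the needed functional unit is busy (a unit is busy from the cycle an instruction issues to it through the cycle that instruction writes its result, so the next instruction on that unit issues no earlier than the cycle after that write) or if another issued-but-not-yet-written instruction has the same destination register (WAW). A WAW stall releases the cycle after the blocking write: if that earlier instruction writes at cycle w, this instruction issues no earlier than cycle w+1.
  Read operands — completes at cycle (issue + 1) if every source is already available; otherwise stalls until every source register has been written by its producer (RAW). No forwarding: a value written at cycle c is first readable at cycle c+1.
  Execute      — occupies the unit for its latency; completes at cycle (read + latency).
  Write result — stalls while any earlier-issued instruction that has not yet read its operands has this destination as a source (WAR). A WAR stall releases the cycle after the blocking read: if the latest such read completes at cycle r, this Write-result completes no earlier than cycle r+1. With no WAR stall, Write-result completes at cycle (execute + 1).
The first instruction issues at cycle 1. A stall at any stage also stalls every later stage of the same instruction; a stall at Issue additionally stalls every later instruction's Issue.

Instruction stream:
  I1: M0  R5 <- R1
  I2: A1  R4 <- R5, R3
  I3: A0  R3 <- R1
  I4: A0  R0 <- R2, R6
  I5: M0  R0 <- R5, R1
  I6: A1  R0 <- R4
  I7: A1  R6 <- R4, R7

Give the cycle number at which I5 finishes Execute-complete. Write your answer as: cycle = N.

cycle = 21

cycle 1: I1→M0
cycle 2: I1 RO, I2→A1
cycle 3: I3→A0
cycle 4: I3 RO
cycle 5: I3 EX
cycle 7: I1 EX
cycle 8: I1 WR R5
cycle 9: I2 RO
cycle 10: I3 WR R3
cycle 11: I2 EX, I4→A0
cycle 12: I2 WR R4, I4 RO
cycle 13: I4 EX
cycle 14: I4 WR R0
cycle 15: I5→M0
cycle 16: I5 RO
cycle 21: I5 EX
cycle 22: I5 WR R0
cycle 23: I6→A1
cycle 24: I6 RO
cycle 26: I6 EX
cycle 27: I6 WR R0
cycle 28: I7→A1
cycle 29: I7 RO
cycle 31: I7 EX
cycle 32: I7 WR R6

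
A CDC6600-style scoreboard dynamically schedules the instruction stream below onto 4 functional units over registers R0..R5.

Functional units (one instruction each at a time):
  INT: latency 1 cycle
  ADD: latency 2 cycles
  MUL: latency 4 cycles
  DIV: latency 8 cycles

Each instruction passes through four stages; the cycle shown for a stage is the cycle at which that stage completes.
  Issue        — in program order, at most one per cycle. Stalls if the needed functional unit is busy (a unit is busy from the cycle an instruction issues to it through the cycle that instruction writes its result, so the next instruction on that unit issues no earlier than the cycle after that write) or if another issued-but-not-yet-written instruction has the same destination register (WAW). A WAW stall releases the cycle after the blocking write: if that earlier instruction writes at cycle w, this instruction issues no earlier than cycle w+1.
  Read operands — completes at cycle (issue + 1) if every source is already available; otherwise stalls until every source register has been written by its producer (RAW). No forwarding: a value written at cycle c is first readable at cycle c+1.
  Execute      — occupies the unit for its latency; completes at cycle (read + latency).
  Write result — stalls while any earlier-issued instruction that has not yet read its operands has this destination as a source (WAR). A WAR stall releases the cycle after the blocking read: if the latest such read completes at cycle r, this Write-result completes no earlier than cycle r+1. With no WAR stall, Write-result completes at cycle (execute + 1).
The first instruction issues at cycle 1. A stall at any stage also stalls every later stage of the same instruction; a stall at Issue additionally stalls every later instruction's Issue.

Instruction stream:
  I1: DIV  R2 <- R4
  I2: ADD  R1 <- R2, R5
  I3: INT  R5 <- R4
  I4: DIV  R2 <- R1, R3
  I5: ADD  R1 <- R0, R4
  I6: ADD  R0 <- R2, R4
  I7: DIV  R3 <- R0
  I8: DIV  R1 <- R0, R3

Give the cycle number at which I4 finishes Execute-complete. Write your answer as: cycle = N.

cycle = 24

[I1] 1/2/10/11
[I2] 2/12/14/15  (RAW R2: wait I1 write@11)
[I3] 3/4/5/13  (WAR R5: wait I2 read@12)
[I4] 12/16/24/25  (struct: DIV busy until I1 writes@11; RAW R1: wait I2 write@15)
[I5] 16/17/19/20  (struct: ADD busy until I2 writes@15)
[I6] 21/26/28/29  (struct: ADD busy until I5 writes@20; RAW R2: wait I4 write@25)
[I7] 26/30/38/39  (struct: DIV busy until I4 writes@25; RAW R0: wait I6 write@29)
[I8] 40/41/49/50  (struct: DIV busy until I7 writes@39)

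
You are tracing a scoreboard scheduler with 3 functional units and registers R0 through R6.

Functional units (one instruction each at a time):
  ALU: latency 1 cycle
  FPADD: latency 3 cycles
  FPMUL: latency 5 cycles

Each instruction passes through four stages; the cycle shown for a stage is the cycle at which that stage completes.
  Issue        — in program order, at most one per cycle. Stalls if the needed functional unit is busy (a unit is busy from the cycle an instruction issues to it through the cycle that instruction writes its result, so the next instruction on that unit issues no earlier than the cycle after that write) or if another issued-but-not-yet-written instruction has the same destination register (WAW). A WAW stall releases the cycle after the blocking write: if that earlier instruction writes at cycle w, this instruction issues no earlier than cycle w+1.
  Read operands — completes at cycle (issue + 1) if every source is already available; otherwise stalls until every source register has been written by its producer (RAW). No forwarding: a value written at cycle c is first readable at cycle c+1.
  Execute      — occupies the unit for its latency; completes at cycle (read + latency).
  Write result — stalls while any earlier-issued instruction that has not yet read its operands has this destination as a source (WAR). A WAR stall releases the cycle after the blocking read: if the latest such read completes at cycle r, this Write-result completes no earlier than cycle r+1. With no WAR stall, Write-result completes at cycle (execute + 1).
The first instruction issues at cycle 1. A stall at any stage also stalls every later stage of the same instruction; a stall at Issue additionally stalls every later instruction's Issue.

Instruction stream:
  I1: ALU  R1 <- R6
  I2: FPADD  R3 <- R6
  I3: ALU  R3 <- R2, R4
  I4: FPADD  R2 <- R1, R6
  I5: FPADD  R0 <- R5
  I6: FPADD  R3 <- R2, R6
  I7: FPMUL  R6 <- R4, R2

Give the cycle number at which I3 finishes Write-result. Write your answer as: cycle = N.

cycle = 11

I1  is:1  ro:2  ex:3  wr:4
I2  is:2  ro:3  ex:6  wr:7
I3  is:8  ro:9  ex:10  wr:11  — WAW R3: wait I2 write@7
I4  is:9  ro:10  ex:13  wr:14
I5  is:15  ro:16  ex:19  wr:20  — struct: FPADD busy until I4 writes@14
I6  is:21  ro:22  ex:25  wr:26  — struct: FPADD busy until I5 writes@20
I7  is:22  ro:23  ex:28  wr:29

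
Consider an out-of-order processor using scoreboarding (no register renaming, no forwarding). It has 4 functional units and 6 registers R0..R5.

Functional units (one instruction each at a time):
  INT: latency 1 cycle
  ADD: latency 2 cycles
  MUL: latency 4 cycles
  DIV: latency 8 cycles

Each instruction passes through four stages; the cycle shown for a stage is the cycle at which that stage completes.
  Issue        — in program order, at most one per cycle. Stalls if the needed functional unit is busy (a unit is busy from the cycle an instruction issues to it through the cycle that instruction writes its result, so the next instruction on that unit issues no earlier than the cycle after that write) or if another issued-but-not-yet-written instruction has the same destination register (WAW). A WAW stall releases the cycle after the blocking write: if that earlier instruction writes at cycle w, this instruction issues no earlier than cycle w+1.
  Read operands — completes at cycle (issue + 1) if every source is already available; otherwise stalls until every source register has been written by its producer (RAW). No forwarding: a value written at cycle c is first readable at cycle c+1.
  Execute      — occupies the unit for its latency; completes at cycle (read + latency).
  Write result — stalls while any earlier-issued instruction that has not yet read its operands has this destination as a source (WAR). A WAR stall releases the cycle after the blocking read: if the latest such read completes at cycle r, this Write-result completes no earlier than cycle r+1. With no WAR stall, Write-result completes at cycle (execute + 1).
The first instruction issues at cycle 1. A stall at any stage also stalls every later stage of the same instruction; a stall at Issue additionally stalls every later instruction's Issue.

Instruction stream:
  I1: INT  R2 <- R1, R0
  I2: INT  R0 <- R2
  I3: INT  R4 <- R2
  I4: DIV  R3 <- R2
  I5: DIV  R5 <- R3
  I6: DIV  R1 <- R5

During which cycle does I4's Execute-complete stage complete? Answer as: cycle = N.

1) issue 1, read 2, done 3, write 4
2) issue 5, read 6, done 7, write 8  <struct: INT busy until I1 writes@4>
3) issue 9, read 10, done 11, write 12  <struct: INT busy until I2 writes@8>
4) issue 10, read 11, done 19, write 20
5) issue 21, read 22, done 30, write 31  <struct: DIV busy until I4 writes@20>
6) issue 32, read 33, done 41, write 42  <struct: DIV busy until I5 writes@31>

cycle = 19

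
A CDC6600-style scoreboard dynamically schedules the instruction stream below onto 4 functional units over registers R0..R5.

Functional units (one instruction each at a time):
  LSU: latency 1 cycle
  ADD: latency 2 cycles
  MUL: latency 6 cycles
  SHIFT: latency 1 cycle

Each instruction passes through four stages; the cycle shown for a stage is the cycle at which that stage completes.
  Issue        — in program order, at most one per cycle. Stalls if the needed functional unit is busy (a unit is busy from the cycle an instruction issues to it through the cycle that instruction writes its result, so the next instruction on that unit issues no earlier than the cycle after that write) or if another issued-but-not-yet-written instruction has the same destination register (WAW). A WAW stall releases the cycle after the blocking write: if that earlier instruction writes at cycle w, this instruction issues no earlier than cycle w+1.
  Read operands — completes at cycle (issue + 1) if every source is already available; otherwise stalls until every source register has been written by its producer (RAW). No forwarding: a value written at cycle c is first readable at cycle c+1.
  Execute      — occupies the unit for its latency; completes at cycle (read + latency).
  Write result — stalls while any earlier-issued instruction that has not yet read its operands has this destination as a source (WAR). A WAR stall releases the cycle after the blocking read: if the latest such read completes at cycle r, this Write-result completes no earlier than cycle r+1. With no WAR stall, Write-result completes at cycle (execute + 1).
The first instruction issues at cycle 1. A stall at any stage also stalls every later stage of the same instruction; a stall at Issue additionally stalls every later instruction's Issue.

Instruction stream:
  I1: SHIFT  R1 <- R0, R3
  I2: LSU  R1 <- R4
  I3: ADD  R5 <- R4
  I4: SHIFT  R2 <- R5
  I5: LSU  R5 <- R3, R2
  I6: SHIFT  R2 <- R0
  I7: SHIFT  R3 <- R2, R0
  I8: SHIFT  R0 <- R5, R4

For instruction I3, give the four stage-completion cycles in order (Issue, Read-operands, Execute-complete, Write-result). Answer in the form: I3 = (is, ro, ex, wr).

c1: I1→SHIFT
c2: I1 RO
c3: I1 EX
c4: I1 WR R1
c5: I2→LSU
c6: I2 RO · I3→ADD
c7: I2 EX · I3 RO · I4→SHIFT
c8: I2 WR R1
c9: I3 EX
c10: I3 WR R5
c11: I4 RO · I5→LSU
c12: I4 EX
c13: I4 WR R2
c14: I5 RO · I6→SHIFT
c15: I5 EX · I6 RO
c16: I5 WR R5 · I6 EX
c17: I6 WR R2
c18: I7→SHIFT
c19: I7 RO
c20: I7 EX
c21: I7 WR R3
c22: I8→SHIFT
c23: I8 RO
c24: I8 EX
c25: I8 WR R0

I3 = (6, 7, 9, 10)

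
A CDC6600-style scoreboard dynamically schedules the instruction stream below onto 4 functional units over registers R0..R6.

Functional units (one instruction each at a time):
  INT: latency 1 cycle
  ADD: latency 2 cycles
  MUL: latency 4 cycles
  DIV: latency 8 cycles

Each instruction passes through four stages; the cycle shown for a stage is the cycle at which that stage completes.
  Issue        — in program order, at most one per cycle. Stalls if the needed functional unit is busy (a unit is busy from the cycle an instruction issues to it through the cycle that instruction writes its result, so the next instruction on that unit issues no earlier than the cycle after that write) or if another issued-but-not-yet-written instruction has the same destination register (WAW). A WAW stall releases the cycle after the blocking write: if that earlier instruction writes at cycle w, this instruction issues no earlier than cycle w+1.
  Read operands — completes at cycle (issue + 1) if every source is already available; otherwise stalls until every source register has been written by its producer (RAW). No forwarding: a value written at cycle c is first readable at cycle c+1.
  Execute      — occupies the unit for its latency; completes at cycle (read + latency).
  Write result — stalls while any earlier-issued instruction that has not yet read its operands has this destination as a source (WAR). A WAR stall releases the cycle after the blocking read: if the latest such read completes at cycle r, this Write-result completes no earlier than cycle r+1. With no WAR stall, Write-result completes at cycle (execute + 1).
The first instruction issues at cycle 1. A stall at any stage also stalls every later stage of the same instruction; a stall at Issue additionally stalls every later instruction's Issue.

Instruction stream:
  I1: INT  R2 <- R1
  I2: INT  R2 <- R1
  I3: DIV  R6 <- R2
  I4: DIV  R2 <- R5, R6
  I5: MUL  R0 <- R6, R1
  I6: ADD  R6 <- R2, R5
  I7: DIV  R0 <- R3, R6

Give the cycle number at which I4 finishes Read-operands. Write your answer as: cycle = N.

1) issue 1, read 2, done 3, write 4
2) issue 5, read 6, done 7, write 8  <struct: INT busy until I1 writes@4>
3) issue 6, read 9, done 17, write 18  <RAW R2: wait I2 write@8>
4) issue 19, read 20, done 28, write 29  <struct: DIV busy until I3 writes@18>
5) issue 20, read 21, done 25, write 26
6) issue 21, read 30, done 32, write 33  <RAW R2: wait I4 write@29>
7) issue 30, read 34, done 42, write 43  <struct: DIV busy until I4 writes@29 / RAW R6: wait I6 write@33>

cycle = 20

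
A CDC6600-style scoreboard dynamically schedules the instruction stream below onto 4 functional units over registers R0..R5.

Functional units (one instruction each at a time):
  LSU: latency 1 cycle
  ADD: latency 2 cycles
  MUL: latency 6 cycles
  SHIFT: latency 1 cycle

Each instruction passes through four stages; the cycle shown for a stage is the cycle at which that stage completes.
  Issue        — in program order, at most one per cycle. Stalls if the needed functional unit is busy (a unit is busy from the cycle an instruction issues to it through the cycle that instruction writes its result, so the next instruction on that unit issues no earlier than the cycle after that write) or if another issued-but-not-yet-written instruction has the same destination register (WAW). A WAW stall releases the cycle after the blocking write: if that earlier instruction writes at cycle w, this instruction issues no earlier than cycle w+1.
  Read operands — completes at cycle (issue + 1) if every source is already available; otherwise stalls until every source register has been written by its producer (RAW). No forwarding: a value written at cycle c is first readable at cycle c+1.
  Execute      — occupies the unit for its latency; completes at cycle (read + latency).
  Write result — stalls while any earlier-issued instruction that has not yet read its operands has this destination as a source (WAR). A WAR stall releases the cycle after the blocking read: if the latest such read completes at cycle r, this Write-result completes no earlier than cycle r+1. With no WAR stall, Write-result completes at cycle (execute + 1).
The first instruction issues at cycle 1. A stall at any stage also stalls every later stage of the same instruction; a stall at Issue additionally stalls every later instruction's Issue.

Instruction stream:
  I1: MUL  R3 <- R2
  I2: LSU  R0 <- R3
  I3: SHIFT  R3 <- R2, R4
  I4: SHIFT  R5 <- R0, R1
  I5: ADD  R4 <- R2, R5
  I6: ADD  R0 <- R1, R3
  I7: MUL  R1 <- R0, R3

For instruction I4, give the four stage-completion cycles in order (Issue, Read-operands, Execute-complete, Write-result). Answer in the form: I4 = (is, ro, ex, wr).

I4 = (14, 15, 16, 17)

cycle 1: issue I1 (MUL)
cycle 2: I1 read-ops | issue I2 (LSU)
cycle 8: I1 finished on MUL
cycle 9: I1→R3
cycle 10: I2 read-ops | issue I3 (SHIFT)
cycle 11: I2 finished on LSU | I3 read-ops
cycle 12: I2→R0 | I3 finished on SHIFT
cycle 13: I3→R3
cycle 14: issue I4 (SHIFT)
cycle 15: I4 read-ops | issue I5 (ADD)
cycle 16: I4 finished on SHIFT
cycle 17: I4→R5
cycle 18: I5 read-ops
cycle 20: I5 finished on ADD
cycle 21: I5→R4
cycle 22: issue I6 (ADD)
cycle 23: I6 read-ops | issue I7 (MUL)
cycle 25: I6 finished on ADD
cycle 26: I6→R0
cycle 27: I7 read-ops
cycle 33: I7 finished on MUL
cycle 34: I7→R1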